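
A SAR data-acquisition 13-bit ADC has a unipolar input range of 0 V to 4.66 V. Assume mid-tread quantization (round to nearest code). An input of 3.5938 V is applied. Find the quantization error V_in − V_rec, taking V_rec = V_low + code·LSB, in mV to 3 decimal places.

LSB = 4.66/2^13 = 0.569 mV.
(V_in − V_low)/LSB = (3.5938 − 0)/0.000568848 = 6317.6845 → code 6318 (round).
Reconstructed: 3.5939795 V.
V_in − V_rec = -0.000179492 V = -0.179 mV.

-0.179 mV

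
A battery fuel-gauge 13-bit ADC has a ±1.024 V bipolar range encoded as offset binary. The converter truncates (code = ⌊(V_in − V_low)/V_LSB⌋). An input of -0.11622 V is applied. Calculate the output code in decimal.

LSB = 2.048 V / 8192 = 250.00 µV.
(-0.11622 − (−1.024)) / 0.00025 = 3631.120 LSBs.
Floor → code 3631.

code 3631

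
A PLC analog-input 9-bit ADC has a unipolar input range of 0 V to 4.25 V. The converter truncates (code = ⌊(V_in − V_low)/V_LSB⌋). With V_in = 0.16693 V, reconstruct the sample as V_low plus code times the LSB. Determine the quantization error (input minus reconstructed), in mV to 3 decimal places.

0.914 mV

LSB = 4.25/2^9 = 8.301 mV.
(V_in − V_low)/LSB = (0.16693 − 0)/0.00830078 = 20.1102 → code 20 (floor).
V_rec = 0 + 20·0.00830078 = 0.16601562 V.
V_in − V_rec = 0.000914375 V = 0.914 mV.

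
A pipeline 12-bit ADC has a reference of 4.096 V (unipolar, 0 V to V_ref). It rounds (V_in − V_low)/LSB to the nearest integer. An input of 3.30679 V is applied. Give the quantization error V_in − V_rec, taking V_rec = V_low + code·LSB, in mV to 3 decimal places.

LSB = 4.096/2^12 = 1.000 mV.
(3.30679 − 0)/0.001 = 3306.7900; round gives code 3307.
Reconstructed: 3.307 V.
V_in − V_rec = -0.00021 V = -0.210 mV.

-0.210 mV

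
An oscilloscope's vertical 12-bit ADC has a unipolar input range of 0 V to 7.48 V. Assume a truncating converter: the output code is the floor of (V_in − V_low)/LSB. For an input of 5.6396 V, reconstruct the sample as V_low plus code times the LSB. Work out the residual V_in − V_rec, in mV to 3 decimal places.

0.381 mV

Step size: 7.48 V ÷ 2^12 = 1.826 mV.
Scaled input = 3088.2088 LSBs, so code = 3088.
Reconstructed: 5.6392188 V.
Error = 5.6396 − 5.6392188 = 0.00038125 V = 0.381 mV.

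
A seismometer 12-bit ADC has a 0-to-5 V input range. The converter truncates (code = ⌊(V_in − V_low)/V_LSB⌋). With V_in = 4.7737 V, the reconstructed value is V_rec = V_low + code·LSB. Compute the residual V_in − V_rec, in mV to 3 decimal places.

Step size: 5 V ÷ 2^12 = 1.221 mV.
Scaled input = 3910.6150 LSBs, so code = 3910.
Reconstructed: 4.7729492 V.
Error = 4.7737 − 4.7729492 = 0.000750781 V = 0.751 mV.

0.751 mV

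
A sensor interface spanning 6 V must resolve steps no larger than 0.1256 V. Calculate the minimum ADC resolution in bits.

6 bits

Number of steps required ≥ 6 V / 0.1256 V = 47.77.
Need 2^N ≥ 47.77; 2^5 = 32, 2^6 = 64.
Minimum N = 6.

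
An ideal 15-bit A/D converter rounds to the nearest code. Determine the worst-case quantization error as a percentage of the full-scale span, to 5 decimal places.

Rounding → worst-case error = ½ LSB = V_FS/2^16, so 100/65536 = 0.00152588 % of full scale.

0.00153 %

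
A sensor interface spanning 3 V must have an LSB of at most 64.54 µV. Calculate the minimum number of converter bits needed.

16 bits

Number of steps required ≥ 3 V / 64.54 µV = 46482.80.
Need 2^N ≥ 46482.80; 2^15 = 32768, 2^16 = 65536.
Minimum N = 16.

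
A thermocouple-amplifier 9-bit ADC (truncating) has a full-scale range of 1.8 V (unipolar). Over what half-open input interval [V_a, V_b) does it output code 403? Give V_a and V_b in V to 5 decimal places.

[1.41680 V, 1.42031 V)

LSB = 1.8/2^9 = 3.516 mV.
V_a = V_low + 403·LSB = 1.4168 V; V_b = V_low + 404·LSB = 1.42031 V.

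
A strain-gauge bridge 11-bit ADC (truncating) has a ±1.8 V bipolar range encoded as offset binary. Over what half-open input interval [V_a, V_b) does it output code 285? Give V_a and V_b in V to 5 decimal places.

LSB = 3.6/2^11 = 1.758 mV.
V_a = V_low + 285·LSB = -1.29902 V; V_b = V_low + 286·LSB = -1.29727 V.

[-1.29902 V, -1.29727 V)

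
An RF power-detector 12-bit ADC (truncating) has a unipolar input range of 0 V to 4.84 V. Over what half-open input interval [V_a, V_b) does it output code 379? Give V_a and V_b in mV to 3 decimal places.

LSB = 4.84/2^12 = 1.182 mV.
V_a = V_low + 379·LSB = 0.447842 V; V_b = V_low + 380·LSB = 0.449023 V.

[447.842 mV, 449.023 mV)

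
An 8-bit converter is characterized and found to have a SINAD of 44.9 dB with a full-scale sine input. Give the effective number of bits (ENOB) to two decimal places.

7.17 bits

ENOB = (SINAD − 1.76) / 6.02 = (44.9 − 1.76)/6.02 = 7.166.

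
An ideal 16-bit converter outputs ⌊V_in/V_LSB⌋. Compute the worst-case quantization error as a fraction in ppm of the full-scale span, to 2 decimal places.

15.26 ppm

Truncating → worst-case error = 1 LSB = V_FS/2^16, so 1e+06/65536 = 15.2588 ppm of full scale.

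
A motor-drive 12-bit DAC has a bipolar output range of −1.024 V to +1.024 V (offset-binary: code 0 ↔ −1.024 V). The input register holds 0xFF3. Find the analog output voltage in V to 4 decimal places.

LSB = 2.048 V / 2^12 = 0.500 mV.
Code 0xFF3 = 4083 decimal.
V_out = (−1.024) + 4083 × 0.0005 V = 1.0175 V.

1.0175 V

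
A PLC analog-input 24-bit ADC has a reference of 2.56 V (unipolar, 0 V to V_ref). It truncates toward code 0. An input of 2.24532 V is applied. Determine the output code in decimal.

Full-scale span = 2.56 V; LSB = 2.56/2^24 = 0.15 µV.
(2.24532 − 0) / 1.52588e-07 = 14714929.152 LSBs.
⌊·⌋(14714929.152) = 14714929.

code 14714929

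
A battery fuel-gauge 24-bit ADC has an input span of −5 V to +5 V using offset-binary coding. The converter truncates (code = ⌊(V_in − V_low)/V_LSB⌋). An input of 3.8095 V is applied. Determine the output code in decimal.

With 16777216 levels over 10 V, one step is 0.60 µV.
(V_in − V_low)/LSB = (3.8095 − (−5)) / 5.96046e-07 = 14779888.435.
So the output code is 14779888.

code 14779888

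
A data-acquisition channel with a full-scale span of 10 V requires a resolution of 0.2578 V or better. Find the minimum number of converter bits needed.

6 bits

Number of steps required ≥ 10 V / 0.2578 V = 38.79.
Need 2^N ≥ 38.79; 2^5 = 32, 2^6 = 64.
Minimum N = 6.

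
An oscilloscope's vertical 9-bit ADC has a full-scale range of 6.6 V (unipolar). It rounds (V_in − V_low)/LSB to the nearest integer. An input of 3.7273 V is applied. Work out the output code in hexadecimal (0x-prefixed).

code 0x121 (decimal 289)

LSB = 6.6 V / 512 = 12.891 mV.
(V_in − V_low)/LSB = (3.7273 − 0) / 0.0128906 = 289.148.
Round → code 289.
In hexadecimal (0x-prefixed): 0x121.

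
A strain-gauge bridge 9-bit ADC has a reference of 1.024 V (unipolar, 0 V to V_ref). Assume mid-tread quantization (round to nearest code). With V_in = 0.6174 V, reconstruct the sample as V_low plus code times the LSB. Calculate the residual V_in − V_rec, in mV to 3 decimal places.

-0.600 mV

LSB = 1.024/2^9 = 2.000 mV.
(V_in − V_low)/LSB = (0.6174 − 0)/0.002 = 308.7000 → code 309 (round).
Reconstructed: 0.618 V.
V_in − V_rec = -0.0006 V = -0.600 mV.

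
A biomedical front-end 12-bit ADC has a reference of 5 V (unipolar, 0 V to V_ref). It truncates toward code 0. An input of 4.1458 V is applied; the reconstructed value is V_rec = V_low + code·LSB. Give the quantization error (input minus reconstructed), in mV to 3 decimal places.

0.292 mV

One LSB is 5 V / 4096 = 1.221 mV.
Scaled input = 3396.2394 LSBs, so code = 3396.
V_rec = 0 + 3396·0.0012207 = 4.1455078 V.
Error = 4.1458 − 4.1455078 = 0.000292188 V = 0.292 mV.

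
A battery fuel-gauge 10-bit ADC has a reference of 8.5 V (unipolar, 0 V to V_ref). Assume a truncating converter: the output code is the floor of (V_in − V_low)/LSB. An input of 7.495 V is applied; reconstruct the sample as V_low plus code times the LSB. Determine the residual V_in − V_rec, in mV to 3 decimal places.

LSB = 8.5/2^10 = 8.301 mV.
(7.495 − 0)/0.00830078 = 902.9271; ⌊·⌋ gives code 902.
Code 902 maps back to 0 + 902×0.00830078 V = 7.4873047 V.
V_in − V_rec = 0.00769531 V = 7.695 mV.

7.695 mV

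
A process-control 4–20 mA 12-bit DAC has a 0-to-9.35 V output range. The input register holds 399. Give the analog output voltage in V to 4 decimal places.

0.9108 V

LSB = 9.35 V / 2^12 = 2.283 mV.
V_out = 0 + 399 × 0.00228271 V = 0.910803 V.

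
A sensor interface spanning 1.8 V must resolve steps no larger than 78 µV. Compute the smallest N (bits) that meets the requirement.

15 bits

Number of steps required ≥ 1.8 V / 78 µV = 23076.92.
Need 2^N ≥ 23076.92; 2^14 = 16384, 2^15 = 32768.
Minimum N = 15.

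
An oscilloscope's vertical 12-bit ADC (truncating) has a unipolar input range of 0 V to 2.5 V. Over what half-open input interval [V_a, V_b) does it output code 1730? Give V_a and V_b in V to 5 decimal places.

[1.05591 V, 1.05652 V)

LSB = 2.5/2^12 = 0.610 mV.
V_a = V_low + 1730·LSB = 1.05591 V; V_b = V_low + 1731·LSB = 1.05652 V.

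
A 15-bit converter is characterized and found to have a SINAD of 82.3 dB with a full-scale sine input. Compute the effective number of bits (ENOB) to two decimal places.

13.38 bits

ENOB = (SINAD − 1.76) / 6.02 = (82.3 − 1.76)/6.02 = 13.379.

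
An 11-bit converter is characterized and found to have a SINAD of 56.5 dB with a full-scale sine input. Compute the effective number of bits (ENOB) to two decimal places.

9.09 bits

ENOB = (SINAD − 1.76) / 6.02 = (56.5 − 1.76)/6.02 = 9.093.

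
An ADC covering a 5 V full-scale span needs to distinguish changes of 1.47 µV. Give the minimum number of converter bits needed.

Number of steps required ≥ 5 V / 1.47 µV = 3401360.54.
Need 2^N ≥ 3401360.54; 2^21 = 2097152, 2^22 = 4194304.
Minimum N = 22.

22 bits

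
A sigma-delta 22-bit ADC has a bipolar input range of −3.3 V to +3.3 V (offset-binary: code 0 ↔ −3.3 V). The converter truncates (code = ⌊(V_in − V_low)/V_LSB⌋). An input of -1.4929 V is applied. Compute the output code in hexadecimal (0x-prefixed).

With 4194304 levels over 6.6 V, one step is 1.57 µV.
Input sits at 1148413.145 steps above V_low.
So the output code is 1148413.
In hexadecimal (0x-prefixed): 0x1185FD.

code 0x1185FD (decimal 1148413)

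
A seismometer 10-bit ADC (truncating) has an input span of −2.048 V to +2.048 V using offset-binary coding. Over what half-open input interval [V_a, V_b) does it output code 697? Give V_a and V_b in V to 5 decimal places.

LSB = 4.096/2^10 = 4.000 mV.
V_a = V_low + 697·LSB = 0.74 V; V_b = V_low + 698·LSB = 0.744 V.

[0.74000 V, 0.74400 V)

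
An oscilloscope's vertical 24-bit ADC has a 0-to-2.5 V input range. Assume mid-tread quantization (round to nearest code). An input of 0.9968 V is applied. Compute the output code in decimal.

With 16777216 levels over 2.5 V, one step is 0.15 µV.
(V_in − V_low)/LSB = (0.9968 − 0) / 1.49012e-07 = 6689411.564.
So the output code is 6689412.

code 6689412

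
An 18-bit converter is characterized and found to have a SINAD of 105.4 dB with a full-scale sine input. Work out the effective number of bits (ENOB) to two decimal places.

ENOB = (SINAD − 1.76) / 6.02 = (105.4 − 1.76)/6.02 = 17.216.

17.22 bits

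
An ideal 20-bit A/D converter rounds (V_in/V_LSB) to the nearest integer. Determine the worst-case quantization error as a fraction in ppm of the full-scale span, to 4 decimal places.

0.4768 ppm

Rounding → worst-case error = ½ LSB = V_FS/2^21, so 1e+06/2097152 = 0.476837 ppm of full scale.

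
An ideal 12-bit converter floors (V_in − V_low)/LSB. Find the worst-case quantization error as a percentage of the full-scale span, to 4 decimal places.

Truncating → worst-case error = 1 LSB = V_FS/2^12, so 100/4096 = 0.0244141 % of full scale.

0.0244 %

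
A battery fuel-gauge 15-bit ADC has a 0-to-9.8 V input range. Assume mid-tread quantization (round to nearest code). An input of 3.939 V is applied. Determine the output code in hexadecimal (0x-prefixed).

LSB = 9.8 V / 32768 = 299.07 µV.
Input sits at 13170.730 steps above V_low.
So the output code is 13171.
In hexadecimal (0x-prefixed): 0x3373.

code 0x3373 (decimal 13171)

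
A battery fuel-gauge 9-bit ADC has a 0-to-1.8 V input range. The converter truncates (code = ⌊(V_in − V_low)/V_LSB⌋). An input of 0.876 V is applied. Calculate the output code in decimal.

With 512 levels over 1.8 V, one step is 3.516 mV.
(V_in − V_low)/LSB = (0.876 − 0) / 0.00351563 = 249.173.
So the output code is 249.

code 249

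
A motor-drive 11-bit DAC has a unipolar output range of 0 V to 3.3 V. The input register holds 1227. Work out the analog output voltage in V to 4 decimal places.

1.9771 V

LSB = 3.3 V / 2^11 = 1.611 mV.
V_out = 0 + 1227 × 0.00161133 V = 1.9771 V.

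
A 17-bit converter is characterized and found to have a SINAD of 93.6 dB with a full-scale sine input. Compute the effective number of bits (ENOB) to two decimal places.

ENOB = (SINAD − 1.76) / 6.02 = (93.6 − 1.76)/6.02 = 15.256.

15.26 bits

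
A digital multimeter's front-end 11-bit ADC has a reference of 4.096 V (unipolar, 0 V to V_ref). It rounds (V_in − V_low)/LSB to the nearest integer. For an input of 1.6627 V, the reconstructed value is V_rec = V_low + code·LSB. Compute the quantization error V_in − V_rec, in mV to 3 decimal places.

LSB = 4.096/2^11 = 2.000 mV.
(1.6627 − 0)/0.002 = 831.3500; round gives code 831.
Reconstructed: 1.662 V.
V_in − V_rec = 0.0007 V = 0.700 mV.

0.700 mV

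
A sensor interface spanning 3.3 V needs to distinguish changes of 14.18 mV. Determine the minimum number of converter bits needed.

Number of steps required ≥ 3.3 V / 14.18 mV = 232.72.
Need 2^N ≥ 232.72; 2^7 = 128, 2^8 = 256.
Minimum N = 8.

8 bits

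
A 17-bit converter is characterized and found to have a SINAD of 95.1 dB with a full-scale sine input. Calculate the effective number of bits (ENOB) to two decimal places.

15.50 bits

ENOB = (SINAD − 1.76) / 6.02 = (95.1 − 1.76)/6.02 = 15.505.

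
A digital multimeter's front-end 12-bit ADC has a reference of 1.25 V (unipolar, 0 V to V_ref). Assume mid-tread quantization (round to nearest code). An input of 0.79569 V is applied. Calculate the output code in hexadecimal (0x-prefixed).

code 0xA2F (decimal 2607)

LSB = 1.25 V / 4096 = 305.18 µV.
Input sits at 2607.317 steps above V_low.
round(2607.317) = 2607.
In hexadecimal (0x-prefixed): 0xA2F.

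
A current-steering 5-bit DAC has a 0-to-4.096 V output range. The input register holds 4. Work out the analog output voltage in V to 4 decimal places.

LSB = 4.096 V / 2^5 = 128.000 mV.
V_out = 0 + 4 × 0.128 V = 0.512 V.

0.5120 V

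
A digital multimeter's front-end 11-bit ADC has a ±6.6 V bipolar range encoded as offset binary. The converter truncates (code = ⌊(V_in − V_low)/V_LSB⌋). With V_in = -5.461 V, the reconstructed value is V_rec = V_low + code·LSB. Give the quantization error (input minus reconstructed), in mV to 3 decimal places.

4.625 mV

One LSB is 13.2 V / 2048 = 6.445 mV.
Scaled input = 176.7176 LSBs, so code = 176.
Reconstructed: -5.465625 V.
Error = -5.461 − (−5.465625) = 0.004625 V = 4.625 mV.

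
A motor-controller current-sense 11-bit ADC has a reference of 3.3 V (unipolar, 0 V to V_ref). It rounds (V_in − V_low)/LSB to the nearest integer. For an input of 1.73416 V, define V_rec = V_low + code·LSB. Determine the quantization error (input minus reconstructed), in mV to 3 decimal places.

LSB = 3.3/2^11 = 1.611 mV.
(1.73416 − 0)/0.00161133 = 1076.2302; round gives code 1076.
Reconstructed: 1.7337891 V.
Error = 1.73416 − 1.7337891 = 0.000370938 V = 0.371 mV.

0.371 mV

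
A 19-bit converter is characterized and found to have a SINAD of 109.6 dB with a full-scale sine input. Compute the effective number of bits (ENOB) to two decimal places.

17.91 bits

ENOB = (SINAD − 1.76) / 6.02 = (109.6 − 1.76)/6.02 = 17.914.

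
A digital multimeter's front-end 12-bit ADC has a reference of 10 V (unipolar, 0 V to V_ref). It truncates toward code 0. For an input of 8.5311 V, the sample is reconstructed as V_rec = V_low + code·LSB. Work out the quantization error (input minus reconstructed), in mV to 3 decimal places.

Step size: 10 V ÷ 2^12 = 2.441 mV.
Scaled input = 3494.3386 LSBs, so code = 3494.
Code 3494 maps back to 0 + 3494×0.00244141 V = 8.5302734 V.
Difference: 0.000826563 V → 0.827 mV.

0.827 mV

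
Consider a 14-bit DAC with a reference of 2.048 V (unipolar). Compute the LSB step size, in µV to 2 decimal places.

125.00 µV

Full-scale span = 2.048 V.
LSB = 2.048 / 2^14 = 2.048 / 16384 = 0.000125 V = 125.00 µV.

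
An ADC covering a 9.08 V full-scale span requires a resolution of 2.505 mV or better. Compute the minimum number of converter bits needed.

Number of steps required ≥ 9.08 V / 2.505 mV = 3624.75.
Need 2^N ≥ 3624.75; 2^11 = 2048, 2^12 = 4096.
Minimum N = 12.

12 bits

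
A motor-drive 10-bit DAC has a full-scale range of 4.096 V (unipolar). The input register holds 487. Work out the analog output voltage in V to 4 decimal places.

1.9480 V

LSB = 4.096 V / 2^10 = 4.000 mV.
V_out = 0 + 487 × 0.004 V = 1.948 V.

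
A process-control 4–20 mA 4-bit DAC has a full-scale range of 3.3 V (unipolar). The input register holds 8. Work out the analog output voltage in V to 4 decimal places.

1.6500 V

LSB = 3.3 V / 2^4 = 206.250 mV.
V_out = 0 + 8 × 0.20625 V = 1.65 V.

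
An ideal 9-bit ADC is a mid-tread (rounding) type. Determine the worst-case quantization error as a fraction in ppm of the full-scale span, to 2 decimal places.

Rounding → worst-case error = ½ LSB = V_FS/2^10, so 1e+06/1024 = 976.562 ppm of full scale.

976.56 ppm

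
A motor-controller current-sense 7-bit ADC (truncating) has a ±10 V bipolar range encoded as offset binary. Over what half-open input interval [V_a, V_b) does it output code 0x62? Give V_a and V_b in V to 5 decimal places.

[5.31250 V, 5.46875 V)

LSB = 20/2^7 = 156.250 mV.
Code 0x62 = 98 decimal.
V_a = V_low + 98·LSB = 5.3125 V; V_b = V_low + 99·LSB = 5.46875 V.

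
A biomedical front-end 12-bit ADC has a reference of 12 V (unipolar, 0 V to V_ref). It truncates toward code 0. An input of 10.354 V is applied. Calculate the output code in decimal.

code 3534

LSB = 12 V / 4096 = 2.930 mV.
Input sits at 3534.165 steps above V_low.
So the output code is 3534.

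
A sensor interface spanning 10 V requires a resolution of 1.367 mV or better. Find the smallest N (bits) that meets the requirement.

Number of steps required ≥ 10 V / 1.367 mV = 7315.29.
Need 2^N ≥ 7315.29; 2^12 = 4096, 2^13 = 8192.
Minimum N = 13.

13 bits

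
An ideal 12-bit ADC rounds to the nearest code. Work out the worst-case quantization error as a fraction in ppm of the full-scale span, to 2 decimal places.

Rounding → worst-case error = ½ LSB = V_FS/2^13, so 1e+06/8192 = 122.07 ppm of full scale.

122.07 ppm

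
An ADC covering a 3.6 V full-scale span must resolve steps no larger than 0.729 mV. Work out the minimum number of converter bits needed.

Number of steps required ≥ 3.6 V / 0.729 mV = 4938.27.
Need 2^N ≥ 4938.27; 2^12 = 4096, 2^13 = 8192.
Minimum N = 13.

13 bits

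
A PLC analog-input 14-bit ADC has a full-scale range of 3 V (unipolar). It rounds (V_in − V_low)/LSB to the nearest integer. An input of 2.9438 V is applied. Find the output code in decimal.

code 16077

With 16384 levels over 3 V, one step is 183.11 µV.
(2.9438 − 0) / 0.000183105 = 16077.073 LSBs.
Round → code 16077.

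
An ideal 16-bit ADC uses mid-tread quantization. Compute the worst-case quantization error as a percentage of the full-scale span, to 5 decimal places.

Rounding → worst-case error = ½ LSB = V_FS/2^17, so 100/131072 = 0.000762939 % of full scale.

0.00076 %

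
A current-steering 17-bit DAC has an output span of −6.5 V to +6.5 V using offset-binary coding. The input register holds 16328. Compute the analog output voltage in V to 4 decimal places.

-4.8806 V

LSB = 13 V / 2^17 = 99.18 µV.
V_out = (−6.5) + 16328 × 9.91821e-05 V = -4.88055 V.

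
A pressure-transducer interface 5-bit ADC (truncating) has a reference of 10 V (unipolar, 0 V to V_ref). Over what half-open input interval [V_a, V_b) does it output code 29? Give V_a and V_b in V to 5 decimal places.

LSB = 10/2^5 = 312.500 mV.
V_a = V_low + 29·LSB = 9.0625 V; V_b = V_low + 30·LSB = 9.375 V.

[9.06250 V, 9.37500 V)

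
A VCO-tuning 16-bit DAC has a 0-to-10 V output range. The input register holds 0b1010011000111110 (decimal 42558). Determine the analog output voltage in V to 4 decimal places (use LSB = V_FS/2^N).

LSB = 10 V / 2^16 = 152.59 µV.
Code 0b1010011000111110 = 42558 decimal.
V_out = 0 + 42558 × 0.000152588 V = 6.49384 V.

6.4938 V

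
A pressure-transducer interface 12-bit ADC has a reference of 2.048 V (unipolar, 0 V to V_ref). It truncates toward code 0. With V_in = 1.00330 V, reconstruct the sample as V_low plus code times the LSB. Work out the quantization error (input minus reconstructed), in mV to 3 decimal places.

0.300 mV

Step size: 2.048 V ÷ 2^12 = 0.500 mV.
Scaled input = 2006.6000 LSBs, so code = 2006.
V_rec = 0 + 2006·0.0005 = 1.003 V.
Error = 1.00330 − 1.003 = 0.0003 V = 0.300 mV.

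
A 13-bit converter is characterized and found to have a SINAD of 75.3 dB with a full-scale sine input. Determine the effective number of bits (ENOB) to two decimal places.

ENOB = (SINAD − 1.76) / 6.02 = (75.3 − 1.76)/6.02 = 12.216.

12.22 bits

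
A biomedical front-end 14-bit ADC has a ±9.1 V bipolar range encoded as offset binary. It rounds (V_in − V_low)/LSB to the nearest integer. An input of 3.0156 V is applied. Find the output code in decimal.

With 16384 levels over 18.2 V, one step is 1.111 mV.
Input sits at 10906.703 steps above V_low.
round(10906.703) = 10907.

code 10907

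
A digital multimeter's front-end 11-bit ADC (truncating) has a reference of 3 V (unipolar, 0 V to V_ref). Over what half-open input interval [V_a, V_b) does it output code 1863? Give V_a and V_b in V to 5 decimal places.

LSB = 3/2^11 = 1.465 mV.
V_a = V_low + 1863·LSB = 2.729 V; V_b = V_low + 1864·LSB = 2.73047 V.

[2.72900 V, 2.73047 V)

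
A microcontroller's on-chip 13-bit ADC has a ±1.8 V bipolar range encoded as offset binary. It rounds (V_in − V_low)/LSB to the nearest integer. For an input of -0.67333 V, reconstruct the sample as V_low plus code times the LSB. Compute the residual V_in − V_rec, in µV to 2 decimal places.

-87.81 µV

Step size: 3.6 V ÷ 2^13 = 439.45 µV.
(V_in − V_low)/LSB = (-0.67333 − (−1.8))/0.000439453 = 2563.8002 → code 2564 (round).
Reconstructed: -0.67324219 V.
Error = -0.67333 − (−0.67324219) = -8.78125e-05 V = -87.81 µV.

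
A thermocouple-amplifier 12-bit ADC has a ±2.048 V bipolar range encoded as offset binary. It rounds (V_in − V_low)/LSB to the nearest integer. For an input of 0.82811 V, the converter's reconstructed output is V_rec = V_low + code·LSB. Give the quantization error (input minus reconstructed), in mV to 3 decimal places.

One LSB is 4.096 V / 4096 = 1.000 mV.
Scaled input = 2876.1100 LSBs, so code = 2876.
V_rec = (−2.048) + 2876·0.001 = 0.828 V.
Error = 0.82811 − 0.828 = 0.00011 V = 0.110 mV.

0.110 mV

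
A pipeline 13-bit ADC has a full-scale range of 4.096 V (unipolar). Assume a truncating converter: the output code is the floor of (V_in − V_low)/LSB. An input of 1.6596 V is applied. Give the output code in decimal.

code 3319

LSB = 4.096 V / 8192 = 0.500 mV.
Input sits at 3319.200 steps above V_low.
⌊·⌋(3319.200) = 3319.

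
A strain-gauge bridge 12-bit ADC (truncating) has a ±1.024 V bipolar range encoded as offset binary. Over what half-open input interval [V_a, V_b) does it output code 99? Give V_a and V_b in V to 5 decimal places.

LSB = 2.048/2^12 = 0.500 mV.
V_a = V_low + 99·LSB = -0.9745 V; V_b = V_low + 100·LSB = -0.974 V.

[-0.97450 V, -0.97400 V)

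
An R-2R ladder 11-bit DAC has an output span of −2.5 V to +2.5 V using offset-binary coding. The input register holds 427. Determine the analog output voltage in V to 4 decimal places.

-1.4575 V

LSB = 5 V / 2^11 = 2.441 mV.
V_out = (−2.5) + 427 × 0.00244141 V = -1.45752 V.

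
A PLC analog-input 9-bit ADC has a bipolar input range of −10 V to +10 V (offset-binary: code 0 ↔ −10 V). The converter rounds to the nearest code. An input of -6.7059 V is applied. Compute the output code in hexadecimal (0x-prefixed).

Full-scale span = 20 V; LSB = 20/2^9 = 39.062 mV.
(-6.7059 − (−10)) / 0.0390625 = 84.329 LSBs.
round(84.329) = 84.
In hexadecimal (0x-prefixed): 0x54.

code 0x54 (decimal 84)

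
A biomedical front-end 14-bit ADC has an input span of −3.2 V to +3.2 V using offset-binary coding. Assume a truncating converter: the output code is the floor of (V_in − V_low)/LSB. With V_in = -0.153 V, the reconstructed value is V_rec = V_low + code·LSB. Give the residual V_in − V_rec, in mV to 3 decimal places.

0.125 mV

One LSB is 6.4 V / 16384 = 390.62 µV.
(V_in − V_low)/LSB = (-0.153 − (−3.2))/0.000390625 = 7800.3200 → code 7800 (floor).
V_rec = (−3.2) + 7800·0.000390625 = -0.153125 V.
Error = -0.153 − (−0.153125) = 0.000125 V = 0.125 mV.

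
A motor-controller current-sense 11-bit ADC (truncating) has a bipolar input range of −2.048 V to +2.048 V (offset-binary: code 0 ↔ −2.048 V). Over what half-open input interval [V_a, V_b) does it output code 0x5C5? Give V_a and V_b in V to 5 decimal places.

LSB = 4.096/2^11 = 2.000 mV.
Code 0x5C5 = 1477 decimal.
V_a = V_low + 1477·LSB = 0.906 V; V_b = V_low + 1478·LSB = 0.908 V.

[0.90600 V, 0.90800 V)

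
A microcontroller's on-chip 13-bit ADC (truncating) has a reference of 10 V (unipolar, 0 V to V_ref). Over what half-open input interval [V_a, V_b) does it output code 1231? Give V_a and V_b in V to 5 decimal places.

LSB = 10/2^13 = 1.221 mV.
V_a = V_low + 1231·LSB = 1.50269 V; V_b = V_low + 1232·LSB = 1.50391 V.

[1.50269 V, 1.50391 V)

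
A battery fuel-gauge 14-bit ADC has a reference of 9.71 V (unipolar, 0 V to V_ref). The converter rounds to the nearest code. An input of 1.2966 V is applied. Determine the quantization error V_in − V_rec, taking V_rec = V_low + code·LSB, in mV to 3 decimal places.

-0.121 mV

LSB = 9.71/2^14 = 0.593 mV.
(1.2966 − 0)/0.000592651 = 2187.7955; round gives code 2188.
V_rec = 0 + 2188·0.000592651 = 1.2967212 V.
Error = 1.2966 − 1.2967212 = -0.000121191 V = -0.121 mV.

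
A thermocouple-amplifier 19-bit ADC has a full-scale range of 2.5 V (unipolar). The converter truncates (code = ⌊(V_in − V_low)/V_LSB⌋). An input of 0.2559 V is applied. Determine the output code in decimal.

Full-scale span = 2.5 V; LSB = 2.5/2^19 = 4.77 µV.
(V_in − V_low)/LSB = (0.2559 − 0) / 4.76837e-06 = 53666.120.
So the output code is 53666.

code 53666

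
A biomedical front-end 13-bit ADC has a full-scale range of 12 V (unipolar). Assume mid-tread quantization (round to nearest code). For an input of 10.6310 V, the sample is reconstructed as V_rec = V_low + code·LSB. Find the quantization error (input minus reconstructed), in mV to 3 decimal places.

Step size: 12 V ÷ 2^13 = 1.465 mV.
(V_in − V_low)/LSB = (10.6310 − 0)/0.00146484 = 7257.4293 → code 7257 (round).
V_rec = 0 + 7257·0.00146484 = 10.630371 V.
V_in − V_rec = 0.000628906 V = 0.629 mV.

0.629 mV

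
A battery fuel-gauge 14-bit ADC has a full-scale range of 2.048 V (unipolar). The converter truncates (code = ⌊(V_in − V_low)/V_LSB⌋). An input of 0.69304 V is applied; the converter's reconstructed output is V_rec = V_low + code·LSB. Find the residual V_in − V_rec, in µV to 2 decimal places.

40.00 µV

LSB = 2.048/2^14 = 125.00 µV.
Scaled input = 5544.3200 LSBs, so code = 5544.
Code 5544 maps back to 0 + 5544×0.000125 V = 0.693 V.
V_in − V_rec = 4e-05 V = 40.00 µV.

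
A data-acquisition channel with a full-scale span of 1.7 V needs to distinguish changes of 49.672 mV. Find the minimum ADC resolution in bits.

6 bits

Number of steps required ≥ 1.7 V / 49.672 mV = 34.22.
Need 2^N ≥ 34.22; 2^5 = 32, 2^6 = 64.
Minimum N = 6.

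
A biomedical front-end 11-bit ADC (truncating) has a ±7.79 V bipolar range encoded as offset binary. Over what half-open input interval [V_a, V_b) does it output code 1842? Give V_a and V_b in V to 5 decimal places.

[6.22287 V, 6.23048 V)

LSB = 15.58/2^11 = 7.607 mV.
V_a = V_low + 1842·LSB = 6.22287 V; V_b = V_low + 1843·LSB = 6.23048 V.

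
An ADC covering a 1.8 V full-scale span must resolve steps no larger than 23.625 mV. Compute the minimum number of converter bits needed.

Number of steps required ≥ 1.8 V / 23.625 mV = 76.19.
Need 2^N ≥ 76.19; 2^6 = 64, 2^7 = 128.
Minimum N = 7.

7 bits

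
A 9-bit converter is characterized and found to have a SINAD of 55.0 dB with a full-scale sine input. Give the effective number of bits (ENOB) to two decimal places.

ENOB = (SINAD − 1.76) / 6.02 = (55.0 − 1.76)/6.02 = 8.844.

8.84 bits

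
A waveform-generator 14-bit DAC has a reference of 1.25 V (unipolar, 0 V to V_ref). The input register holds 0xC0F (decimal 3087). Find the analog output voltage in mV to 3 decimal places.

LSB = 1.25 V / 2^14 = 76.29 µV.
Code 0xC0F = 3087 decimal.
V_out = 0 + 3087 × 7.62939e-05 V = 0.235519 V.
= 235.519 mV.

235.519 mV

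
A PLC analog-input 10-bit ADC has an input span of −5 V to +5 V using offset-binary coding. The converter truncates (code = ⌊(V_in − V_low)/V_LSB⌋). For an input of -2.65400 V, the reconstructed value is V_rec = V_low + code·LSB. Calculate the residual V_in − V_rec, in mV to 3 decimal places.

2.250 mV

Step size: 10 V ÷ 2^10 = 9.766 mV.
(V_in − V_low)/LSB = (-2.65400 − (−5))/0.00976562 = 240.2304 → code 240 (floor).
V_rec = (−5) + 240·0.00976562 = -2.65625 V.
Difference: 0.00225 V → 2.250 mV.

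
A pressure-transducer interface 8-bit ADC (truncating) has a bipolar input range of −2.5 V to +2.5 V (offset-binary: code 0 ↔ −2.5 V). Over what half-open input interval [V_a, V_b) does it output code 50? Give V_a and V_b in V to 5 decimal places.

[-1.52344 V, -1.50391 V)

LSB = 5/2^8 = 19.531 mV.
V_a = V_low + 50·LSB = -1.52344 V; V_b = V_low + 51·LSB = -1.50391 V.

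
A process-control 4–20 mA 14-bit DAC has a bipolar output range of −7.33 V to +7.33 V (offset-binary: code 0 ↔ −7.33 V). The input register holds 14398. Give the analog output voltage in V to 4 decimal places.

LSB = 14.66 V / 2^14 = 0.895 mV.
V_out = (−7.33) + 14398 × 0.000894775 V = 5.55298 V.

5.5530 V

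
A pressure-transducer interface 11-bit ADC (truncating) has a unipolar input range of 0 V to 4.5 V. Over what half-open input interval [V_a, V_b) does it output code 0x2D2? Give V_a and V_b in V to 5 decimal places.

[1.58643 V, 1.58862 V)

LSB = 4.5/2^11 = 2.197 mV.
Code 0x2D2 = 722 decimal.
V_a = V_low + 722·LSB = 1.58643 V; V_b = V_low + 723·LSB = 1.58862 V.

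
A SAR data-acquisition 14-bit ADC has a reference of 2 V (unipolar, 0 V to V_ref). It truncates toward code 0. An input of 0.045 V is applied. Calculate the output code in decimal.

Full-scale span = 2 V; LSB = 2/2^14 = 122.07 µV.
(0.045 − 0) / 0.00012207 = 368.640 LSBs.
⌊·⌋(368.640) = 368.

code 368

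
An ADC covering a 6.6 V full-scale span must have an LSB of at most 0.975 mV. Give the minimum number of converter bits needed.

Number of steps required ≥ 6.6 V / 0.975 mV = 6769.23.
Need 2^N ≥ 6769.23; 2^12 = 4096, 2^13 = 8192.
Minimum N = 13.

13 bits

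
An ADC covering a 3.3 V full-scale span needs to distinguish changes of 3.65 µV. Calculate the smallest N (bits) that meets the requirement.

20 bits

Number of steps required ≥ 3.3 V / 3.65 µV = 904109.59.
Need 2^N ≥ 904109.59; 2^19 = 524288, 2^20 = 1048576.
Minimum N = 20.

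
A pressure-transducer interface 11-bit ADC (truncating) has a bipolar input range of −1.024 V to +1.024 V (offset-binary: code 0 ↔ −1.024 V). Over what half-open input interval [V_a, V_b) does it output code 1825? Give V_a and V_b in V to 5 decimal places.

LSB = 2.048/2^11 = 1.000 mV.
V_a = V_low + 1825·LSB = 0.801 V; V_b = V_low + 1826·LSB = 0.802 V.

[0.80100 V, 0.80200 V)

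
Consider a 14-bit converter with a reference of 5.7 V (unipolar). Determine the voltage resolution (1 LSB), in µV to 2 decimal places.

347.90 µV

Full-scale span = 5.7 V.
LSB = 5.7 / 2^14 = 5.7 / 16384 = 0.0003479 V = 347.90 µV.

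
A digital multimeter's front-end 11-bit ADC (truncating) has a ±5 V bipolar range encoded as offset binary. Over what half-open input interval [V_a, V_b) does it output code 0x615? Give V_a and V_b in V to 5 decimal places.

LSB = 10/2^11 = 4.883 mV.
Code 0x615 = 1557 decimal.
V_a = V_low + 1557·LSB = 2.60254 V; V_b = V_low + 1558·LSB = 2.60742 V.

[2.60254 V, 2.60742 V)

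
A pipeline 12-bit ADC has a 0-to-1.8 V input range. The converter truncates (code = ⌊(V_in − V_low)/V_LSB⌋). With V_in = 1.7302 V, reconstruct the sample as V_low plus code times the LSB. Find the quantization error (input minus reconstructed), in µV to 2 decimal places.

73.05 µV

LSB = 1.8/2^12 = 439.45 µV.
Scaled input = 3937.1662 LSBs, so code = 3937.
V_rec = 0 + 3937·0.000439453 = 1.730127 V.
V_in − V_rec = 7.30469e-05 V = 73.05 µV.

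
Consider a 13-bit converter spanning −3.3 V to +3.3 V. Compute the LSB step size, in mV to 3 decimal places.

0.806 mV

Full-scale span = 6.6 V.
LSB = 6.6 / 2^13 = 6.6 / 8192 = 0.000805664 V = 0.806 mV.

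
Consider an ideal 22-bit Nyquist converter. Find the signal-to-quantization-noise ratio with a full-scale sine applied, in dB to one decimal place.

134.2 dB

SNR ≈ 6.02·N + 1.76 dB = 6.02·22 + 1.76 = 134.20 dB.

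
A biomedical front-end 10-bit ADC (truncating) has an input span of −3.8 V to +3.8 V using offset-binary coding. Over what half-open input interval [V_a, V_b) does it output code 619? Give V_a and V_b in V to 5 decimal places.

[0.79414 V, 0.80156 V)

LSB = 7.6/2^10 = 7.422 mV.
V_a = V_low + 619·LSB = 0.794141 V; V_b = V_low + 620·LSB = 0.801562 V.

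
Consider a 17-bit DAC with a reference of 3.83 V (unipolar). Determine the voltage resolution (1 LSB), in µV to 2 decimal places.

29.22 µV

Full-scale span = 3.83 V.
LSB = 3.83 / 2^17 = 3.83 / 131072 = 2.92206e-05 V = 29.22 µV.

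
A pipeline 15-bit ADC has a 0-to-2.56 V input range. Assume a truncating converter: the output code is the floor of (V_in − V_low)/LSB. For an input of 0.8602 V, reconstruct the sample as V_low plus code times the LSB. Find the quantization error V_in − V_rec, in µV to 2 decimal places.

43.75 µV

Step size: 2.56 V ÷ 2^15 = 78.12 µV.
(V_in − V_low)/LSB = (0.8602 − 0)/7.8125e-05 = 11010.5600 → code 11010 (floor).
V_rec = 0 + 11010·7.8125e-05 = 0.86015625 V.
Difference: 4.375e-05 V → 43.75 µV.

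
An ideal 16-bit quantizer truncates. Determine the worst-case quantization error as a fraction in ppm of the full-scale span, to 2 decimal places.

15.26 ppm

Truncating → worst-case error = 1 LSB = V_FS/2^16, so 1e+06/65536 = 15.2588 ppm of full scale.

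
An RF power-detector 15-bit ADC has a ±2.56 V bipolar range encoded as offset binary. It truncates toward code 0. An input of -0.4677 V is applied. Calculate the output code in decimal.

code 13390

With 32768 levels over 5.12 V, one step is 156.25 µV.
(-0.4677 − (−2.56)) / 0.00015625 = 13390.720 LSBs.
⌊·⌋(13390.720) = 13390.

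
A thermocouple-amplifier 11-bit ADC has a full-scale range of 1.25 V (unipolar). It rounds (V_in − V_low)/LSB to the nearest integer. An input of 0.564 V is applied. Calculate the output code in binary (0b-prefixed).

code 0b1110011100 (decimal 924)

LSB = 1.25 V / 2048 = 0.610 mV.
(V_in − V_low)/LSB = (0.564 − 0) / 0.000610352 = 924.058.
So the output code is 924.
In binary (0b-prefixed): 0b1110011100.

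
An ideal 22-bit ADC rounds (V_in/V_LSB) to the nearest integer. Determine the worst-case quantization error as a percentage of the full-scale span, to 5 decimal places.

0.00001 %

Rounding → worst-case error = ½ LSB = V_FS/2^23, so 100/8388608 = 1.19209e-05 % of full scale.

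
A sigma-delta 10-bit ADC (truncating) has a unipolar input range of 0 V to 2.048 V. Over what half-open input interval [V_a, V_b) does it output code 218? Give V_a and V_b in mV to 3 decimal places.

LSB = 2.048/2^10 = 2.000 mV.
V_a = V_low + 218·LSB = 0.436 V; V_b = V_low + 219·LSB = 0.438 V.

[436.000 mV, 438.000 mV)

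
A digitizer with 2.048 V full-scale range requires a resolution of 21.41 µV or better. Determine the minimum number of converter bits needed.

17 bits

Number of steps required ≥ 2.048 V / 21.41 µV = 95656.24.
Need 2^N ≥ 95656.24; 2^16 = 65536, 2^17 = 131072.
Minimum N = 17.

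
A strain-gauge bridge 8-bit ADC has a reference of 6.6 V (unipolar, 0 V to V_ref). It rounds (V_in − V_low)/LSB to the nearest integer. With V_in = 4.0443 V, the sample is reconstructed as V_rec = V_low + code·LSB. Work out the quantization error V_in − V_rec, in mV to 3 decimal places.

-3.356 mV

LSB = 6.6/2^8 = 25.781 mV.
(4.0443 − 0)/0.0257812 = 156.8698; round gives code 157.
V_rec = 0 + 157·0.0257812 = 4.0476563 V.
Error = 4.0443 − 4.0476563 = -0.00335625 V = -3.356 mV.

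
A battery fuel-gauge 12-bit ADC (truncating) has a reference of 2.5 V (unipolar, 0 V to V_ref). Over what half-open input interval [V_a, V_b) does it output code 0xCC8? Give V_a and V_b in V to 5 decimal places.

[1.99707 V, 1.99768 V)

LSB = 2.5/2^12 = 0.610 mV.
Code 0xCC8 = 3272 decimal.
V_a = V_low + 3272·LSB = 1.99707 V; V_b = V_low + 3273·LSB = 1.99768 V.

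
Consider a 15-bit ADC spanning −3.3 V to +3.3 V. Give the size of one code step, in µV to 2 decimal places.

201.42 µV

Full-scale span = 6.6 V.
LSB = 6.6 / 2^15 = 6.6 / 32768 = 0.000201416 V = 201.42 µV.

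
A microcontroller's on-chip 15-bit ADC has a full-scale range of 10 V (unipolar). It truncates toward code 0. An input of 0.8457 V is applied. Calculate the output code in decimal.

Full-scale span = 10 V; LSB = 10/2^15 = 305.18 µV.
Input sits at 2771.190 steps above V_low.
So the output code is 2771.

code 2771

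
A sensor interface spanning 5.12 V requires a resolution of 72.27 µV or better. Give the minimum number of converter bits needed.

17 bits

Number of steps required ≥ 5.12 V / 72.27 µV = 70845.44.
Need 2^N ≥ 70845.44; 2^16 = 65536, 2^17 = 131072.
Minimum N = 17.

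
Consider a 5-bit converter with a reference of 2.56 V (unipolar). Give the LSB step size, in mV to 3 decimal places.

Full-scale span = 2.56 V.
LSB = 2.56 / 2^5 = 2.56 / 32 = 0.08 V = 80.000 mV.

80.000 mV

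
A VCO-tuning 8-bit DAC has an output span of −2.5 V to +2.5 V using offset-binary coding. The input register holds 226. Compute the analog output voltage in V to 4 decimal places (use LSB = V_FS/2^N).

LSB = 5 V / 2^8 = 19.531 mV.
V_out = (−2.5) + 226 × 0.0195312 V = 1.91406 V.

1.9141 V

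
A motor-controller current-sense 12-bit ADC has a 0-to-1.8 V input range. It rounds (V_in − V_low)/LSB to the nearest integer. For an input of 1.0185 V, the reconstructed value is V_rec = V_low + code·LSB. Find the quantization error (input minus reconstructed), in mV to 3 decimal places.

-0.152 mV

Step size: 1.8 V ÷ 2^12 = 439.45 µV.
Scaled input = 2317.6533 LSBs, so code = 2318.
Code 2318 maps back to 0 + 2318×0.000439453 V = 1.0186523 V.
V_in − V_rec = -0.000152344 V = -0.152 mV.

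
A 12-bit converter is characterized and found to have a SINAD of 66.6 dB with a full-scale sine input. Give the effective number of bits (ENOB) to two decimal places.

10.77 bits

ENOB = (SINAD − 1.76) / 6.02 = (66.6 − 1.76)/6.02 = 10.771.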